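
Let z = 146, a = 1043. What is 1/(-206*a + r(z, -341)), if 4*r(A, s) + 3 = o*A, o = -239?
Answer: -4/894329 ≈ -4.4726e-6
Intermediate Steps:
r(A, s) = -3/4 - 239*A/4 (r(A, s) = -3/4 + (-239*A)/4 = -3/4 - 239*A/4)
1/(-206*a + r(z, -341)) = 1/(-206*1043 + (-3/4 - 239/4*146)) = 1/(-214858 + (-3/4 - 17447/2)) = 1/(-214858 - 34897/4) = 1/(-894329/4) = -4/894329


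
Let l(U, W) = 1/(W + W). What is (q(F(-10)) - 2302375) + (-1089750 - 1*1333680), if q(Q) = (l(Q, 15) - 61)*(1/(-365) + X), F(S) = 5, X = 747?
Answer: -26123124458/5475 ≈ -4.7713e+6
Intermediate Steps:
l(U, W) = 1/(2*W)
q(Q) = -249342083/5475 (q(Q) = ((½)/15 - 61)*(1/(-365) + 747) = ((½)*(1/15) - 61)*(-1/365 + 747) = (1/30 - 61)*(272654/365) = -1829/30*272654/365 = -249342083/5475)
(q(F(-10)) - 2302375) + (-1089750 - 1*1333680) = (-249342083/5475 - 2302375) + (-1089750 - 1*1333680) = -12854845208/5475 + (-1089750 - 1333680) = -12854845208/5475 - 2423430 = -26123124458/5475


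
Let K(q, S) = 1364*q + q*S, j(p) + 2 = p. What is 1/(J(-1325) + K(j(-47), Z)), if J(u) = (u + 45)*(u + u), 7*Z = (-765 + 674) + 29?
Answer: 1/3325598 ≈ 3.0070e-7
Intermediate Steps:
j(p) = -2 + p
Z = -62/7 (Z = ((-765 + 674) + 29)/7 = (-91 + 29)/7 = (⅐)*(-62) = -62/7 ≈ -8.8571)
K(q, S) = 1364*q + S*q
J(u) = 2*u*(45 + u) (J(u) = (45 + u)*(2*u) = 2*u*(45 + u))
1/(J(-1325) + K(j(-47), Z)) = 1/(2*(-1325)*(45 - 1325) + (-2 - 47)*(1364 - 62/7)) = 1/(2*(-1325)*(-1280) - 49*9486/7) = 1/(3392000 - 66402) = 1/3325598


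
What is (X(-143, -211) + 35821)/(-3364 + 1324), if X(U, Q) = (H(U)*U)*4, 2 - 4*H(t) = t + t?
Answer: 5363/2040 ≈ 2.6289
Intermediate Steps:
H(t) = ½ - t/2 (H(t) = ½ - (t + t)/4 = ½ - t/2)
X(U, Q) = 4*U*(½ - U/2) (X(U, Q) = ((½ - U/2)*U)*4 = (U*(½ - U/2))*4 = 4*U*(½ - U/2))
(X(-143, -211) + 35821)/(-3364 + 1324) = (2*(-143)*(1 - 1*(-143)) + 35821)/(-3364 + 1324) = (2*(-143)*(1 + 143) + 35821)/(-2040) = (2*(-143)*144 + 35821)*(-1/2040) = (-41184 + 35821)*(-1/2040) = -5363*(-1/2040) = 5363/2040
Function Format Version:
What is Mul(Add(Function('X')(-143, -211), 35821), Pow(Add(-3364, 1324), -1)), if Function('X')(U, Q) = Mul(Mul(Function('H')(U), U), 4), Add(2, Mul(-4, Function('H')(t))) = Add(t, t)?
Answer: Rational(5363, 2040) ≈ 2.6289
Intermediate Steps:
Function('H')(t) = Add(Rational(1, 2), Mul(Rational(-1, 2), t)) (Function('H')(t) = Add(Rational(1, 2), Mul(Rational(-1, 4), Add(t, t))) = Add(Rational(1, 2), Mul(Rational(-1, 4), Mul(2, t))) = Add(Rational(1, 2), Mul(Rational(-1, 2), t)))
Function('X')(U, Q) = Mul(4, U, Add(Rational(1, 2), Mul(Rational(-1, 2), U))) (Function('X')(U, Q) = Mul(Mul(Add(Rational(1, 2), Mul(Rational(-1, 2), U)), U), 4) = Mul(Mul(U, Add(Rational(1, 2), Mul(Rational(-1, 2), U))), 4) = Mul(4, U, Add(Rational(1, 2), Mul(Rational(-1, 2), U))))
Mul(Add(Function('X')(-143, -211), 35821), Pow(Add(-3364, 1324), -1)) = Mul(Add(Mul(2, -143, Add(1, Mul(-1, -143))), 35821), Pow(Add(-3364, 1324), -1)) = Mul(Add(Mul(2, -143, Add(1, 143)), 35821), Pow(-2040, -1)) = Mul(Add(Mul(2, -143, 144), 35821), Rational(-1, 2040)) = Mul(Add(-41184, 35821), Rational(-1, 2040)) = Mul(-5363, Rational(-1, 2040)) = Rational(5363, 2040)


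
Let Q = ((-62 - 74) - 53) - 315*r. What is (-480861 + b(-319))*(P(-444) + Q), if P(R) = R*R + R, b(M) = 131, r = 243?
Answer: -57667409340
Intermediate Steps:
P(R) = R + R² (P(R) = R² + R = R + R²)
Q = -76734 (Q = ((-62 - 74) - 53) - 315*243 = (-136 - 53) - 76545 = -189 - 76545 = -76734)
(-480861 + b(-319))*(P(-444) + Q) = (-480861 + 131)*(-444*(1 - 444) - 76734) = -480730*(-444*(-443) - 76734) = -480730*(196692 - 76734) = -480730*119958 = -57667409340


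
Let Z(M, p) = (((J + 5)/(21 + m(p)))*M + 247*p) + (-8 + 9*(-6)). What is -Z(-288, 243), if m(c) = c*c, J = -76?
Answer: -590299763/9845 ≈ -59959.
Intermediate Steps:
m(c) = c²
Z(M, p) = -62 + 247*p - 71*M/(21 + p²) (Z(M, p) = (((-76 + 5)/(21 + p²))*M + 247*p) + (-8 + 9*(-6)) = ((-71/(21 + p²))*M + 247*p) + (-8 - 54) = (-71*M/(21 + p²) + 247*p) - 62 = (247*p - 71*M/(21 + p²)) - 62 = -62 + 247*p - 71*M/(21 + p²))
-Z(-288, 243) = -(-1302 - 71*(-288) - 62*243² + 247*243³ + 5187*243)/(21 + 243²) = -(-1302 + 20448 - 62*59049 + 247*14348907 + 1260441)/(21 + 59049) = -(-1302 + 20448 - 3661038 + 3544180029 + 1260441)/59070 = -3541798578/59070 = -1*590299763/9845 = -590299763/9845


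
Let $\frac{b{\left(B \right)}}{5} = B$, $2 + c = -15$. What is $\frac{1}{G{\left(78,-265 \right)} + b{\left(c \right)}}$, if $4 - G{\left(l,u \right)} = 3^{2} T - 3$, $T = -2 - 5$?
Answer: $- \frac{1}{15} \approx -0.066667$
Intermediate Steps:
$T = -7$
$c = -17$ ($c = -2 - 15 = -17$)
$b{\left(B \right)} = 5 B$
$G{\left(l,u \right)} = 70$ ($G{\left(l,u \right)} = 4 - \left(3^{2} \left(-7\right) - 3\right) = 4 - \left(9 \left(-7\right) - 3\right) = 4 - \left(-63 - 3\right) = 4 - -66 = 4 + 66 = 70$)
$\frac{1}{G{\left(78,-265 \right)} + b{\left(c \right)}} = \frac{1}{70 + 5 \left(-17\right)} = \frac{1}{70 - 85} = \frac{1}{-15} = - \frac{1}{15}$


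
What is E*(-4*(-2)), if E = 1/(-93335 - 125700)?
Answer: -8/219035 ≈ -3.6524e-5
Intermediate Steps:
E = -1/219035 (E = 1/(-219035) = -1/219035 ≈ -4.5655e-6)
E*(-4*(-2)) = -(-4)*(-2)/219035 = -1/219035*8 = -8/219035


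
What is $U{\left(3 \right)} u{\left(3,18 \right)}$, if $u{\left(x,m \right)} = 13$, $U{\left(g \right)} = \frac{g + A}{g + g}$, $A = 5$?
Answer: $\frac{52}{3} \approx 17.333$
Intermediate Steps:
$U{\left(g \right)} = \frac{5 + g}{2 g}$ ($U{\left(g \right)} = \frac{g + 5}{g + g} = \frac{5 + g}{2 g}$)
$U{\left(3 \right)} u{\left(3,18 \right)} = \frac{5 + 3}{2 \cdot 3} \cdot 13 = \frac{1}{2} \cdot \frac{1}{3} \cdot 8 \cdot 13 = \frac{4}{3} \cdot 13 = \frac{52}{3}$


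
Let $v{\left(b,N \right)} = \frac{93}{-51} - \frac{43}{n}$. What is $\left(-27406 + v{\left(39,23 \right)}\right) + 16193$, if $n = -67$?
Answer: $- \frac{12772953}{1139} \approx -11214.0$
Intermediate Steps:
$v{\left(b,N \right)} = - \frac{1346}{1139}$ ($v{\left(b,N \right)} = \frac{93}{-51} - \frac{43}{-67} = 93 \left(- \frac{1}{51}\right) - - \frac{43}{67} = - \frac{31}{17} + \frac{43}{67} = - \frac{1346}{1139}$)
$\left(-27406 + v{\left(39,23 \right)}\right) + 16193 = \left(-27406 - \frac{1346}{1139}\right) + 16193 = - \frac{31216780}{1139} + 16193 = - \frac{12772953}{1139}$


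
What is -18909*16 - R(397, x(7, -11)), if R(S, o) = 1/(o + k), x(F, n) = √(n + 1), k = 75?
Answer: (-302544*√10 + 22690801*I)/(√10 - 75*I) ≈ -3.0254e+5 + 0.00055695*I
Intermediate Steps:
x(F, n) = √(1 + n)
R(S, o) = 1/(75 + o) (R(S, o) = 1/(o + 75) = 1/(75 + o))
-18909*16 - R(397, x(7, -11)) = -18909*16 - 1/(75 + √(1 - 11)) = -302544 - 1/(75 + √(-10)) = -302544 - 1/(75 + I*√10)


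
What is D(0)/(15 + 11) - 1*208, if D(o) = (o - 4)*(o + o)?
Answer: -208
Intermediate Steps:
D(o) = 2*o*(-4 + o) (D(o) = (-4 + o)*(2*o) = 2*o*(-4 + o))
D(0)/(15 + 11) - 1*208 = (2*0*(-4 + 0))/(15 + 11) - 1*208 = (2*0*(-4))/26 - 208 = (1/26)*0 - 208 = 0 - 208 = -208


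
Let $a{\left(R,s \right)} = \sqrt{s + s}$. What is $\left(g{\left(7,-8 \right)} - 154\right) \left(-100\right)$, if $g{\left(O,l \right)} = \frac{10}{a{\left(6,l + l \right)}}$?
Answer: $15400 + 125 i \sqrt{2} \approx 15400.0 + 176.78 i$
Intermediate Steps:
$a{\left(R,s \right)} = \sqrt{2} \sqrt{s}$ ($a{\left(R,s \right)} = \sqrt{2 s} = \sqrt{2} \sqrt{s}$)
$g{\left(O,l \right)} = \frac{5}{\sqrt{l}}$ ($g{\left(O,l \right)} = \frac{10}{\sqrt{2} \sqrt{l + l}} = \frac{10}{\sqrt{2} \sqrt{2 l}} = \frac{10}{\sqrt{2} \sqrt{2} \sqrt{l}} = \frac{10}{2 \sqrt{l}} = 10 \frac{1}{2 \sqrt{l}} = \frac{5}{\sqrt{l}}$)
$\left(g{\left(7,-8 \right)} - 154\right) \left(-100\right) = \left(\frac{5}{2 i \sqrt{2}} - 154\right) \left(-100\right) = \left(5 \left(- \frac{i \sqrt{2}}{4}\right) - 154\right) \left(-100\right) = \left(- \frac{5 i \sqrt{2}}{4} - 154\right) \left(-100\right) = \left(-154 - \frac{5 i \sqrt{2}}{4}\right) \left(-100\right) = 15400 + 125 i \sqrt{2}$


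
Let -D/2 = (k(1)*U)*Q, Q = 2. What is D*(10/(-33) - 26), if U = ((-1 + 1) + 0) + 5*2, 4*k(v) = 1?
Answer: 8680/33 ≈ 263.03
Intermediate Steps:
k(v) = ¼ (k(v) = (¼)*1 = ¼)
U = 10 (U = (0 + 0) + 10 = 0 + 10 = 10)
D = -10 (D = -2*(¼)*10*2 = -5*2 = -2*5 = -10)
D*(10/(-33) - 26) = -10*(10/(-33) - 26) = -10*(10*(-1/33) - 26) = -10*(-10/33 - 26) = -10*(-868/33) = 8680/33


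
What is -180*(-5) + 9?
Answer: 909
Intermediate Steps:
-180*(-5) + 9 = -30*(-30) + 9 = 900 + 9 = 909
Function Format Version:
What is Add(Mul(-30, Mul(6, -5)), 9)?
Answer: 909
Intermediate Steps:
Add(Mul(-30, Mul(6, -5)), 9) = Add(Mul(-30, -30), 9) = Add(900, 9) = 909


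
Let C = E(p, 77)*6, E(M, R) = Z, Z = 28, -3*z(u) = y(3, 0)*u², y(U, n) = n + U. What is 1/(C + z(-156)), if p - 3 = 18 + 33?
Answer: -1/24168 ≈ -4.1377e-5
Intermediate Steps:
p = 54 (p = 3 + (18 + 33) = 3 + 51 = 54)
y(U, n) = U + n
z(u) = -u² (z(u) = -(3 + 0)*u²/3 = -u²)
E(M, R) = 28
C = 168 (C = 28*6 = 168)
1/(C + z(-156)) = 1/(168 - 1*(-156)²) = 1/(168 - 1*24336) = 1/(168 - 24336) = 1/(-24168) = -1/24168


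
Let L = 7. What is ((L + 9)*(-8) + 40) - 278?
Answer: -366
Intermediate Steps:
((L + 9)*(-8) + 40) - 278 = ((7 + 9)*(-8) + 40) - 278 = (16*(-8) + 40) - 278 = (-128 + 40) - 278 = -88 - 278 = -366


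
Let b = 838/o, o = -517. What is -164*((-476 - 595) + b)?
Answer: 90945380/517 ≈ 1.7591e+5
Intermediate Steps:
b = -838/517 (b = 838/(-517) = 838*(-1/517) = -838/517 ≈ -1.6209)
-164*((-476 - 595) + b) = -164*((-476 - 595) - 838/517) = -164*(-1071 - 838/517) = -164*(-554545/517) = 90945380/517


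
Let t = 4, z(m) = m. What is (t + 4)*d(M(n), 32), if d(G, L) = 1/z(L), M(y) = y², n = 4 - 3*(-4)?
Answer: ¼ ≈ 0.25000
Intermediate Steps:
n = 16 (n = 4 + 12 = 16)
d(G, L) = 1/L
(t + 4)*d(M(n), 32) = (4 + 4)/32 = 8*(1/32) = ¼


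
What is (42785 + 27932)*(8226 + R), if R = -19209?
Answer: -776684811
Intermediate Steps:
(42785 + 27932)*(8226 + R) = (42785 + 27932)*(8226 - 19209) = 70717*(-10983) = -776684811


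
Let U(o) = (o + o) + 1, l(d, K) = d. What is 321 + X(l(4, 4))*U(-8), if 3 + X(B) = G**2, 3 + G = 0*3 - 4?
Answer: -369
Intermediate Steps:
G = -7 (G = -3 + (0*3 - 4) = -3 + (0 - 4) = -3 - 4 = -7)
X(B) = 46 (X(B) = -3 + (-7)**2 = -3 + 49 = 46)
U(o) = 1 + 2*o (U(o) = 2*o + 1 = 1 + 2*o)
321 + X(l(4, 4))*U(-8) = 321 + 46*(1 + 2*(-8)) = 321 + 46*(1 - 16) = 321 + 46*(-15) = 321 - 690 = -369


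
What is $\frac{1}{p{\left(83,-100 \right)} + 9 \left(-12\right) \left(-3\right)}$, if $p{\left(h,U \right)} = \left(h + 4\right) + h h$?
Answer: $\frac{1}{7300} \approx 0.00013699$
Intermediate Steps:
$p{\left(h,U \right)} = 4 + h + h^{2}$ ($p{\left(h,U \right)} = \left(4 + h\right) + h^{2} = 4 + h + h^{2}$)
$\frac{1}{p{\left(83,-100 \right)} + 9 \left(-12\right) \left(-3\right)} = \frac{1}{\left(4 + 83 + 83^{2}\right) + 9 \left(-12\right) \left(-3\right)} = \frac{1}{\left(4 + 83 + 6889\right) - -324} = \frac{1}{6976 + 324} = \frac{1}{7300}$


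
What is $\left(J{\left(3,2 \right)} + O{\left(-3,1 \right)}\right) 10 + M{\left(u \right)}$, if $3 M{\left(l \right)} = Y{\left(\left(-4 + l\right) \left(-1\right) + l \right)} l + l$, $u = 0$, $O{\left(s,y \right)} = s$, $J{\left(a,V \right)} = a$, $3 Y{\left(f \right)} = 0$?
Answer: $0$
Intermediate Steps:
$Y{\left(f \right)} = 0$ ($Y{\left(f \right)} = \frac{1}{3} \cdot 0 = 0$)
$M{\left(l \right)} = \frac{l}{3}$ ($M{\left(l \right)} = \frac{0 l + l}{3} = \frac{0 + l}{3} = \frac{l}{3}$)
$\left(J{\left(3,2 \right)} + O{\left(-3,1 \right)}\right) 10 + M{\left(u \right)} = \left(3 - 3\right) 10 + \frac{1}{3} \cdot 0 = 0 \cdot 10 + 0 = 0 + 0 = 0$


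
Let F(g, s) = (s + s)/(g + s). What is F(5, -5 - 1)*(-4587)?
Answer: -55044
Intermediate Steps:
F(g, s) = 2*s/(g + s) (F(g, s) = (2*s)/(g + s) = 2*s/(g + s))
F(5, -5 - 1)*(-4587) = (2*(-5 - 1)/(5 + (-5 - 1)))*(-4587) = (2*(-6)/(5 - 6))*(-4587) = (2*(-6)/(-1))*(-4587) = (2*(-6)*(-1))*(-4587) = 12*(-4587) = -55044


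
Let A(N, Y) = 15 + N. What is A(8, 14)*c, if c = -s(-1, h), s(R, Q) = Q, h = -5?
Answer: 115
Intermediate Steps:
c = 5 (c = -1*(-5) = 5)
A(8, 14)*c = (15 + 8)*5 = 23*5 = 115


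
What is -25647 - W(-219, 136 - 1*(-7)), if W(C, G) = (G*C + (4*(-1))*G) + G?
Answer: 6099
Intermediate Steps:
W(C, G) = -3*G + C*G (W(C, G) = (C*G - 4*G) + G = (-4*G + C*G) + G = -3*G + C*G)
-25647 - W(-219, 136 - 1*(-7)) = -25647 - (136 - 1*(-7))*(-3 - 219) = -25647 - (136 + 7)*(-222) = -25647 - 143*(-222) = -25647 - 1*(-31746) = -25647 + 31746 = 6099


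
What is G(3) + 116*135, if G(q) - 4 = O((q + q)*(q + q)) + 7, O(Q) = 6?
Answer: 15677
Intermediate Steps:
G(q) = 17 (G(q) = 4 + (6 + 7) = 4 + 13 = 17)
G(3) + 116*135 = 17 + 116*135 = 17 + 15660 = 15677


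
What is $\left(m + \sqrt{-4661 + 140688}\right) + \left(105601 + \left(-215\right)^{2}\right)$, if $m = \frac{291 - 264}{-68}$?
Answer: $\frac{10324141}{68} + \sqrt{136027} \approx 1.5219 \cdot 10^{5}$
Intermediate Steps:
$m = - \frac{27}{68}$ ($m = \left(- \frac{1}{68}\right) 27 = - \frac{27}{68} \approx -0.39706$)
$\left(m + \sqrt{-4661 + 140688}\right) + \left(105601 + \left(-215\right)^{2}\right) = \left(- \frac{27}{68} + \sqrt{-4661 + 140688}\right) + \left(105601 + \left(-215\right)^{2}\right) = \left(- \frac{27}{68} + \sqrt{136027}\right) + \left(105601 + 46225\right) = \left(- \frac{27}{68} + \sqrt{136027}\right) + 151826 = \frac{10324141}{68} + \sqrt{136027}$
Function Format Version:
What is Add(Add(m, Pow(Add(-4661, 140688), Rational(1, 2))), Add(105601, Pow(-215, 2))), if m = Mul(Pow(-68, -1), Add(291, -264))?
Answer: Add(Rational(10324141, 68), Pow(136027, Rational(1, 2))) ≈ 1.5219e+5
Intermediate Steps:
m = Rational(-27, 68) (m = Mul(Rational(-1, 68), 27) = Rational(-27, 68) ≈ -0.39706)
Add(Add(m, Pow(Add(-4661, 140688), Rational(1, 2))), Add(105601, Pow(-215, 2))) = Add(Add(Rational(-27, 68), Pow(Add(-4661, 140688), Rational(1, 2))), Add(105601, Pow(-215, 2))) = Add(Add(Rational(-27, 68), Pow(136027, Rational(1, 2))), Add(105601, 46225)) = Add(Add(Rational(-27, 68), Pow(136027, Rational(1, 2))), 151826) = Add(Rational(10324141, 68), Pow(136027, Rational(1, 2)))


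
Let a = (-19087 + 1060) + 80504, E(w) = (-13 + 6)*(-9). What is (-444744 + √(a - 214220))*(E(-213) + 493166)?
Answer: -219360638376 + 493229*I*√151743 ≈ -2.1936e+11 + 1.9213e+8*I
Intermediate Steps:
E(w) = 63 (E(w) = -7*(-9) = 63)
a = 62477 (a = -18027 + 80504 = 62477)
(-444744 + √(a - 214220))*(E(-213) + 493166) = (-444744 + √(62477 - 214220))*(63 + 493166) = (-444744 + √(-151743))*493229 = (-444744 + I*√151743)*493229 = -219360638376 + 493229*I*√151743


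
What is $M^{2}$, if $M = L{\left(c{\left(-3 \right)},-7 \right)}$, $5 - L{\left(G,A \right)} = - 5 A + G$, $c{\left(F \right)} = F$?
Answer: $729$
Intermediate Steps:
$L{\left(G,A \right)} = 5 - G + 5 A$ ($L{\left(G,A \right)} = 5 - \left(- 5 A + G\right) = 5 - \left(G - 5 A\right) = 5 + \left(- G + 5 A\right) = 5 - G + 5 A$)
$M = -27$ ($M = 5 - -3 + 5 \left(-7\right) = 5 + 3 - 35 = -27$)
$M^{2} = \left(-27\right)^{2} = 729$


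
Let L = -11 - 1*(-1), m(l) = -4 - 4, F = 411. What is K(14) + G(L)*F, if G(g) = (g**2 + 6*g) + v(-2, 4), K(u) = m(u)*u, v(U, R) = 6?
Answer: 18794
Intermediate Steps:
m(l) = -8
K(u) = -8*u
L = -10 (L = -11 + 1 = -10)
G(g) = 6 + g**2 + 6*g (G(g) = (g**2 + 6*g) + 6 = 6 + g**2 + 6*g)
K(14) + G(L)*F = -8*14 + (6 + (-10)**2 + 6*(-10))*411 = -112 + (6 + 100 - 60)*411 = -112 + 46*411 = -112 + 18906 = 18794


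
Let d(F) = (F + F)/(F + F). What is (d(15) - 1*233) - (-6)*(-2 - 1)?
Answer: -250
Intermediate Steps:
d(F) = 1 (d(F) = (2*F)/((2*F)) = (2*F)*(1/(2*F)) = 1)
(d(15) - 1*233) - (-6)*(-2 - 1) = (1 - 1*233) - (-6)*(-2 - 1) = (1 - 233) - (-6)*(-3) = -232 - 1*18 = -232 - 18 = -250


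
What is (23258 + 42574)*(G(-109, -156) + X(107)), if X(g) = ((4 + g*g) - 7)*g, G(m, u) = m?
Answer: 80618723016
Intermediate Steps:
X(g) = g*(-3 + g²) (X(g) = ((4 + g²) - 7)*g = (-3 + g²)*g = g*(-3 + g²))
(23258 + 42574)*(G(-109, -156) + X(107)) = (23258 + 42574)*(-109 + 107*(-3 + 107²)) = 65832*(-109 + 107*(-3 + 11449)) = 65832*(-109 + 107*11446) = 65832*(-109 + 1224722) = 65832*1224613 = 80618723016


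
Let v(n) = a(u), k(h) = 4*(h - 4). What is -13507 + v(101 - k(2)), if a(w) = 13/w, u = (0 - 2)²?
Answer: -54015/4 ≈ -13504.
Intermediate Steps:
k(h) = -16 + 4*h (k(h) = 4*(-4 + h) = -16 + 4*h)
u = 4 (u = (-2)² = 4)
v(n) = 13/4
-13507 + v(101 - k(2)) = -13507 + 13/4 = -54015/4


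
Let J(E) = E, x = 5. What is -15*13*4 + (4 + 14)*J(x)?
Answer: -690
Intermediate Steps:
-15*13*4 + (4 + 14)*J(x) = -15*13*4 + (4 + 14)*5 = -195*4 + 18*5 = -1*780 + 90 = -780 + 90 = -690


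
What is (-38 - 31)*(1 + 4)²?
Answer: -1725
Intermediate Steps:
(-38 - 31)*(1 + 4)² = -69*5² = -69*25 = -1725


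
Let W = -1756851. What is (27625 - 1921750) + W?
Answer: -3650976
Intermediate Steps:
(27625 - 1921750) + W = (27625 - 1921750) - 1756851 = -1894125 - 1756851 = -3650976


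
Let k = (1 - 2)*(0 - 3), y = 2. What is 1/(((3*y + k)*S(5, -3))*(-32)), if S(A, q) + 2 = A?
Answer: -1/864 ≈ -0.0011574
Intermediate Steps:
S(A, q) = -2 + A
k = 3 (k = -1*(-3) = 3)
1/(((3*y + k)*S(5, -3))*(-32)) = 1/(((3*2 + 3)*(-2 + 5))*(-32)) = 1/(((6 + 3)*3)*(-32)) = 1/((9*3)*(-32)) = 1/(27*(-32)) = 1/(-864) = -1/864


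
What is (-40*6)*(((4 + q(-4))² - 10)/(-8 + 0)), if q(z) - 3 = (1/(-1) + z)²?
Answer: 30420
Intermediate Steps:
q(z) = 3 + (-1 + z)² (q(z) = 3 + (1/(-1) + z)² = 3 + (1*(-1) + z)² = 3 + (-1 + z)²)
(-40*6)*(((4 + q(-4))² - 10)/(-8 + 0)) = (-40*6)*(((4 + (3 + (-1 - 4)²))² - 10)/(-8 + 0)) = (-8*30)*(((4 + (3 + (-5)²))² - 10)/(-8)) = -240*((4 + (3 + 25))² - 10)*(-1)/8 = -240*((4 + 28)² - 10)*(-1)/8 = -240*(32² - 10)*(-1)/8 = -240*(1024 - 10)*(-1)/8 = -243360*(-1)/8 = -240*(-507/4) = 30420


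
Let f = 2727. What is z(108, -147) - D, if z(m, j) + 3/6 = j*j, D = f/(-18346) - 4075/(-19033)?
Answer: 3772610298447/174589709 ≈ 21608.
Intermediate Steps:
D = 22856959/349179418 (D = 2727/(-18346) - 4075/(-19033) = 2727*(-1/18346) - 4075*(-1/19033) = -2727/18346 + 4075/19033 = 22856959/349179418 ≈ 0.065459)
z(m, j) = -½ + j² (z(m, j) = -½ + j*j = -½ + j²)
z(108, -147) - D = (-½ + (-147)²) - 1*22856959/349179418 = (-½ + 21609) - 22856959/349179418 = 43217/2 - 22856959/349179418 = 3772610298447/174589709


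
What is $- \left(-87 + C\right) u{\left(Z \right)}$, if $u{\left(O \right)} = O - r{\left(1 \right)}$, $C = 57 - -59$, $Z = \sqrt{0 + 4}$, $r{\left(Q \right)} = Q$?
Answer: $-29$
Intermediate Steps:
$Z = 2$ ($Z = \sqrt{4} = 2$)
$C = 116$ ($C = 57 + 59 = 116$)
$u{\left(O \right)} = -1 + O$ ($u{\left(O \right)} = O - 1 = -1 + O$)
$- \left(-87 + C\right) u{\left(Z \right)} = - \left(-87 + 116\right) \left(-1 + 2\right) = - 29 \cdot 1 = \left(-1\right) 29 = -29$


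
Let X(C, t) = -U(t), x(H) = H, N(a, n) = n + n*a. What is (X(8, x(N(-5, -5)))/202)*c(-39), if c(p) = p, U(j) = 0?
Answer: 0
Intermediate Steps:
N(a, n) = n + a*n
X(C, t) = 0 (X(C, t) = -1*0 = 0)
(X(8, x(N(-5, -5)))/202)*c(-39) = (0/202)*(-39) = (0*(1/202))*(-39) = 0*(-39) = 0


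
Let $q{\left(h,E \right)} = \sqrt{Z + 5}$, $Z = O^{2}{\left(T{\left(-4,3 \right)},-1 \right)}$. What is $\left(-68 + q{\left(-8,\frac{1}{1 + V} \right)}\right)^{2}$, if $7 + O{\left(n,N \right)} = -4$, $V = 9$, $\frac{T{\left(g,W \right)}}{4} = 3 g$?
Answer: $4750 - 408 \sqrt{14} \approx 3223.4$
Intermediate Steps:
$T{\left(g,W \right)} = 12 g$ ($T{\left(g,W \right)} = 4 \cdot 3 g = 12 g$)
$O{\left(n,N \right)} = -11$ ($O{\left(n,N \right)} = -7 - 4 = -11$)
$Z = 121$ ($Z = \left(-11\right)^{2} = 121$)
$q{\left(h,E \right)} = 3 \sqrt{14}$ ($q{\left(h,E \right)} = \sqrt{121 + 5} = \sqrt{126} = 3 \sqrt{14}$)
$\left(-68 + q{\left(-8,\frac{1}{1 + V} \right)}\right)^{2} = \left(-68 + 3 \sqrt{14}\right)^{2}$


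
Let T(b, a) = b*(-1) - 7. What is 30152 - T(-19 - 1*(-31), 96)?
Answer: 30171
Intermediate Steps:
T(b, a) = -7 - b (T(b, a) = -b - 7 = -7 - b)
30152 - T(-19 - 1*(-31), 96) = 30152 - (-7 - (-19 - 1*(-31))) = 30152 - (-7 - (-19 + 31)) = 30152 - (-7 - 1*12) = 30152 - (-7 - 12) = 30152 - 1*(-19) = 30152 + 19 = 30171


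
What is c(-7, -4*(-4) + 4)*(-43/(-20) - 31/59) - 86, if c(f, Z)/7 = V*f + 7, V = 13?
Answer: -307169/295 ≈ -1041.3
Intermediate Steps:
c(f, Z) = 49 + 91*f (c(f, Z) = 7*(13*f + 7) = 7*(7 + 13*f) = 49 + 91*f)
c(-7, -4*(-4) + 4)*(-43/(-20) - 31/59) - 86 = (49 + 91*(-7))*(-43/(-20) - 31/59) - 86 = (49 - 637)*(-43*(-1/20) - 31*1/59) - 86 = -588*(43/20 - 31/59) - 86 = -588*1917/1180 - 86 = -281799/295 - 86 = -307169/295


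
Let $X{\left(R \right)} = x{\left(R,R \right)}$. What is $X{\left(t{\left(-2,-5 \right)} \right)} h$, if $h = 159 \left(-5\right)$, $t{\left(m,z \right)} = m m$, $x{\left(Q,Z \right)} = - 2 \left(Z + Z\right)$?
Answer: $12720$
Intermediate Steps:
$x{\left(Q,Z \right)} = - 4 Z$ ($x{\left(Q,Z \right)} = - 2 \cdot 2 Z = - 4 Z$)
$t{\left(m,z \right)} = m^{2}$
$X{\left(R \right)} = - 4 R$
$h = -795$
$X{\left(t{\left(-2,-5 \right)} \right)} h = - 4 \left(-2\right)^{2} \left(-795\right) = \left(-4\right) 4 \left(-795\right) = \left(-16\right) \left(-795\right) = 12720$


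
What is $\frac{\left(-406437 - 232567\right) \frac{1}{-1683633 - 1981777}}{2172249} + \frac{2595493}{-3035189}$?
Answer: $- \frac{10332894419610866807}{12083365443072145005} \approx -0.85513$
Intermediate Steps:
$\frac{\left(-406437 - 232567\right) \frac{1}{-1683633 - 1981777}}{2172249} + \frac{2595493}{-3035189} = - \frac{639004}{-3665410} \cdot \frac{1}{2172249} + 2595493 \left(- \frac{1}{3035189}\right) = \left(-639004\right) \left(- \frac{1}{3665410}\right) \frac{1}{2172249} - \frac{2595493}{3035189} = \frac{319502}{1832705} \cdot \frac{1}{2172249} - \frac{2595493}{3035189} = \frac{319502}{3981091603545} - \frac{2595493}{3035189} = - \frac{10332894419610866807}{12083365443072145005}$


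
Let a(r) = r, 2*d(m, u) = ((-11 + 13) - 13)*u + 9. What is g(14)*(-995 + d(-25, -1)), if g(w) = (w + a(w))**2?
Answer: -772240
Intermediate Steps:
d(m, u) = 9/2 - 11*u/2 (d(m, u) = (((-11 + 13) - 13)*u + 9)/2 = ((2 - 13)*u + 9)/2 = (-11*u + 9)/2 = (9 - 11*u)/2 = 9/2 - 11*u/2)
g(w) = 4*w**2 (g(w) = (w + w)**2 = (2*w)**2 = 4*w**2)
g(14)*(-995 + d(-25, -1)) = (4*14**2)*(-995 + (9/2 - 11/2*(-1))) = (4*196)*(-995 + (9/2 + 11/2)) = 784*(-995 + 10) = 784*(-985) = -772240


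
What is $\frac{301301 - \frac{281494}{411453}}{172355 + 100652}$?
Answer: $\frac{123970918859}{112329549171} \approx 1.1036$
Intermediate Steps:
$\frac{301301 - \frac{281494}{411453}}{172355 + 100652} = \frac{301301 - \frac{281494}{411453}}{273007} = \left(301301 - \frac{281494}{411453}\right) \frac{1}{273007} = \frac{123970918859}{411453} \cdot \frac{1}{273007} = \frac{123970918859}{112329549171}$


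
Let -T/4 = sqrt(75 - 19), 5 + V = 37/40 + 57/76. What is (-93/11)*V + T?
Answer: 12369/440 - 8*sqrt(14) ≈ -1.8219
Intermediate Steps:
V = -133/40 (V = -5 + (37/40 + 57/76) = -5 + (37*(1/40) + 57*(1/76)) = -5 + (37/40 + 3/4) = -5 + 67/40 = -133/40 ≈ -3.3250)
T = -8*sqrt(14) (T = -4*sqrt(75 - 19) = -8*sqrt(14) ≈ -29.933)
(-93/11)*V + T = -93/11*(-133/40) - 8*sqrt(14) = 12369/440 - 8*sqrt(14)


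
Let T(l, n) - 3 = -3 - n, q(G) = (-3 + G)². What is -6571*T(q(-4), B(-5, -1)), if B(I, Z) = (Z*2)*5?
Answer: -65710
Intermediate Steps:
B(I, Z) = 10*Z (B(I, Z) = (2*Z)*5 = 10*Z)
T(l, n) = -n (T(l, n) = 3 + (-3 - n) = -n)
-6571*T(q(-4), B(-5, -1)) = -(-6571)*10*(-1) = -(-6571)*(-10) = -6571*10 = -65710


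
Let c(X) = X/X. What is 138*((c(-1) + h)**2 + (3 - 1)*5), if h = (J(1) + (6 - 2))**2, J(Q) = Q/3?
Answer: 1494724/27 ≈ 55360.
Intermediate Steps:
J(Q) = Q/3 (J(Q) = Q*(1/3) = Q/3)
c(X) = 1
h = 169/9 (h = ((1/3)*1 + (6 - 2))**2 = (1/3 + 4)**2 = (13/3)**2 = 169/9 ≈ 18.778)
138*((c(-1) + h)**2 + (3 - 1)*5) = 138*((1 + 169/9)**2 + (3 - 1)*5) = 138*((178/9)**2 + 2*5) = 138*(31684/81 + 10) = 138*(32494/81) = 1494724/27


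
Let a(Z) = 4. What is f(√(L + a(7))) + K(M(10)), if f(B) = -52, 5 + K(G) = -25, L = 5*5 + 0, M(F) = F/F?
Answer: -82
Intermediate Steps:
M(F) = 1
L = 25 (L = 25 + 0 = 25)
K(G) = -30 (K(G) = -5 - 25 = -30)
f(√(L + a(7))) + K(M(10)) = -52 - 30 = -82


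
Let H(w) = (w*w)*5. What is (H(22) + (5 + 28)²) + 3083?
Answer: 6592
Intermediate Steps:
H(w) = 5*w² (H(w) = w²*5 = 5*w²)
(H(22) + (5 + 28)²) + 3083 = (5*22² + (5 + 28)²) + 3083 = (5*484 + 33²) + 3083 = (2420 + 1089) + 3083 = 3509 + 3083 = 6592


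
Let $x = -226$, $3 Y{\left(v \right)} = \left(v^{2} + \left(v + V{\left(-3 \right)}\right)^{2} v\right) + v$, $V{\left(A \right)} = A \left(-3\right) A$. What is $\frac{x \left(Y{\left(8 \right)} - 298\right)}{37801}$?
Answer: $- \frac{466916}{113403} \approx -4.1173$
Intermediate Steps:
$V{\left(A \right)} = - 3 A^{2}$ ($V{\left(A \right)} = - 3 A A = - 3 A^{2}$)
$Y{\left(v \right)} = \frac{v}{3} + \frac{v^{2}}{3} + \frac{v \left(-27 + v\right)^{2}}{3}$ ($Y{\left(v \right)} = \frac{\left(v^{2} + \left(v - 3 \left(-3\right)^{2}\right)^{2} v\right) + v}{3} = \frac{\left(v^{2} + \left(v - 27\right)^{2} v\right) + v}{3} = \frac{\left(v^{2} + \left(-27 + v\right)^{2} v\right) + v}{3} = \frac{\left(v^{2} + v \left(-27 + v\right)^{2}\right) + v}{3} = \frac{v + v^{2} + v \left(-27 + v\right)^{2}}{3} = \frac{v}{3} + \frac{v^{2}}{3} + \frac{v \left(-27 + v\right)^{2}}{3}$)
$\frac{x \left(Y{\left(8 \right)} - 298\right)}{37801} = \frac{\left(-226\right) \left(\frac{1}{3} \cdot 8 \left(1 + 8 + \left(-27 + 8\right)^{2}\right) - 298\right)}{37801} = - 226 \left(\frac{1}{3} \cdot 8 \left(1 + 8 + \left(-19\right)^{2}\right) - 298\right) \frac{1}{37801} = - 226 \left(\frac{1}{3} \cdot 8 \left(1 + 8 + 361\right) - 298\right) \frac{1}{37801} = - 226 \left(\frac{1}{3} \cdot 8 \cdot 370 - 298\right) \frac{1}{37801} = - 226 \left(\frac{2960}{3} - 298\right) \frac{1}{37801} = \left(-226\right) \frac{2066}{3} \cdot \frac{1}{37801} = \left(- \frac{466916}{3}\right) \frac{1}{37801} = - \frac{466916}{113403}$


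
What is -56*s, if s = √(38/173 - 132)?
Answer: -56*I*√3944054/173 ≈ -642.86*I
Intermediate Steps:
s = I*√3944054/173 (s = √(38*(1/173) - 132) = √(38/173 - 132) = √(-22798/173) = I*√3944054/173 ≈ 11.48*I)
-56*s = -56*I*√3944054/173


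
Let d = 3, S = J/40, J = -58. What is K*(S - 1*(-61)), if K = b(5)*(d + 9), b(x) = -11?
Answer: -39303/5 ≈ -7860.6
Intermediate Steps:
S = -29/20 (S = -58/40 = -58*1/40 = -29/20 ≈ -1.4500)
K = -132 (K = -11*(3 + 9) = -11*12 = -132)
K*(S - 1*(-61)) = -132*(-29/20 - 1*(-61)) = -132*(-29/20 + 61) = -132*1191/20 = -39303/5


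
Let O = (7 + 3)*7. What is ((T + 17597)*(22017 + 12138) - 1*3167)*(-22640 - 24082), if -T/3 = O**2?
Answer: -4622855400696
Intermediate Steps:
O = 70 (O = 10*7 = 70)
T = -14700 (T = -3*70**2 = -3*4900 = -14700)
((T + 17597)*(22017 + 12138) - 1*3167)*(-22640 - 24082) = ((-14700 + 17597)*(22017 + 12138) - 1*3167)*(-22640 - 24082) = (2897*34155 - 3167)*(-46722) = (98947035 - 3167)*(-46722) = 98943868*(-46722) = -4622855400696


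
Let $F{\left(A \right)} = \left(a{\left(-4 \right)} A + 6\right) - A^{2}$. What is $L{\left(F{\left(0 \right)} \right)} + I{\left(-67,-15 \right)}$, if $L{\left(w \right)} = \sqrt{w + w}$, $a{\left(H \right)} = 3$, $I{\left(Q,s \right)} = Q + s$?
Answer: $-82 + 2 \sqrt{3} \approx -78.536$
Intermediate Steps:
$F{\left(A \right)} = 6 - A^{2} + 3 A$ ($F{\left(A \right)} = \left(3 A + 6\right) - A^{2} = \left(6 + 3 A\right) - A^{2} = 6 - A^{2} + 3 A$)
$L{\left(w \right)} = \sqrt{2} \sqrt{w}$ ($L{\left(w \right)} = \sqrt{2 w} = \sqrt{2} \sqrt{w}$)
$L{\left(F{\left(0 \right)} \right)} + I{\left(-67,-15 \right)} = \sqrt{2} \sqrt{6 - 0^{2} + 3 \cdot 0} - 82 = \sqrt{2} \sqrt{6 - 0 + 0} - 82 = \sqrt{2} \sqrt{6 + 0 + 0} - 82 = \sqrt{2} \sqrt{6} - 82 = 2 \sqrt{3} - 82 = -82 + 2 \sqrt{3}$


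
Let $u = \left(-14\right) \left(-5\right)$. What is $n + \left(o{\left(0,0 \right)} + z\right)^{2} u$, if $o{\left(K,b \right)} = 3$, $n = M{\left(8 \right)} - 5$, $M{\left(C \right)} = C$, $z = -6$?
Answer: $633$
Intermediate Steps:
$n = 3$ ($n = 8 - 5 = 3$)
$u = 70$
$n + \left(o{\left(0,0 \right)} + z\right)^{2} u = 3 + \left(3 - 6\right)^{2} \cdot 70 = 3 + \left(-3\right)^{2} \cdot 70 = 3 + 9 \cdot 70 = 3 + 630 = 633$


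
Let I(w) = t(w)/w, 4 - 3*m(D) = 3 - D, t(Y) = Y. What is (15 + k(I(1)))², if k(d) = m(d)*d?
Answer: 2209/9 ≈ 245.44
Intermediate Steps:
m(D) = ⅓ + D/3 (m(D) = 4/3 - (3 - D)/3 = 4/3 + (-1 + D/3) = ⅓ + D/3)
I(w) = 1 (I(w) = w/w = 1)
k(d) = d*(⅓ + d/3) (k(d) = (⅓ + d/3)*d = d*(⅓ + d/3))
(15 + k(I(1)))² = (15 + (⅓)*1*(1 + 1))² = (15 + (⅓)*1*2)² = (15 + ⅔)² = (47/3)² = 2209/9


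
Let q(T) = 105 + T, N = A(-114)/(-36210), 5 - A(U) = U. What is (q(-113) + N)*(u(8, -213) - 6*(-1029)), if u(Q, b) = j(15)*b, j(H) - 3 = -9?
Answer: -21172374/355 ≈ -59641.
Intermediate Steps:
j(H) = -6 (j(H) = 3 - 9 = -6)
A(U) = 5 - U
u(Q, b) = -6*b
N = -7/2130 (N = (5 - 1*(-114))/(-36210) = (5 + 114)*(-1/36210) = 119*(-1/36210) = -7/2130 ≈ -0.0032864)
(q(-113) + N)*(u(8, -213) - 6*(-1029)) = ((105 - 113) - 7/2130)*(-6*(-213) - 6*(-1029)) = (-8 - 7/2130)*(1278 + 6174) = -17047/2130*7452 = -21172374/355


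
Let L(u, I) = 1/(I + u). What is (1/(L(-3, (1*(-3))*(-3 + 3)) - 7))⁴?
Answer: 81/234256 ≈ 0.00034578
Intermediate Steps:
(1/(L(-3, (1*(-3))*(-3 + 3)) - 7))⁴ = (1/(1/((1*(-3))*(-3 + 3) - 3) - 7))⁴ = (1/(1/(-3*0 - 3) - 7))⁴ = (1/(1/(0 - 3) - 7))⁴ = (1/(1/(-3) - 7))⁴ = (1/(-⅓ - 7))⁴ = (1/(-22/3))⁴ = (-3/22)⁴ = 81/234256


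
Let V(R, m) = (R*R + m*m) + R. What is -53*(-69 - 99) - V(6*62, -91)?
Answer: -138133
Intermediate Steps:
V(R, m) = R + R² + m² (V(R, m) = (R² + m²) + R = R + R² + m²)
-53*(-69 - 99) - V(6*62, -91) = -53*(-69 - 99) - (6*62 + (6*62)² + (-91)²) = -53*(-168) - (372 + 372² + 8281) = 8904 - (372 + 138384 + 8281) = 8904 - 1*147037 = 8904 - 147037 = -138133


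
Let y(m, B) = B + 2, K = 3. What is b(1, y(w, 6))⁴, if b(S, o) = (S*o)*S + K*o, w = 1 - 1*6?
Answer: 1048576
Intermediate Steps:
w = -5 (w = 1 - 6 = -5)
y(m, B) = 2 + B
b(S, o) = 3*o + o*S² (b(S, o) = (S*o)*S + 3*o = o*S² + 3*o = 3*o + o*S²)
b(1, y(w, 6))⁴ = ((2 + 6)*(3 + 1²))⁴ = (8*(3 + 1))⁴ = (8*4)⁴ = 32⁴ = 1048576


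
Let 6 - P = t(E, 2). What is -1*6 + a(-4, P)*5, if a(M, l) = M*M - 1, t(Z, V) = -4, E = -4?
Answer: 69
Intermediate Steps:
P = 10 (P = 6 - 1*(-4) = 6 + 4 = 10)
a(M, l) = -1 + M² (a(M, l) = M² - 1 = -1 + M²)
-1*6 + a(-4, P)*5 = -1*6 + (-1 + (-4)²)*5 = -6 + (-1 + 16)*5 = -6 + 15*5 = -6 + 75 = 69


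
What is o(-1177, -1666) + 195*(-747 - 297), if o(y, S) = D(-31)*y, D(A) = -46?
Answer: -149438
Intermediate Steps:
o(y, S) = -46*y
o(-1177, -1666) + 195*(-747 - 297) = -46*(-1177) + 195*(-747 - 297) = 54142 + 195*(-1044) = 54142 - 203580 = -149438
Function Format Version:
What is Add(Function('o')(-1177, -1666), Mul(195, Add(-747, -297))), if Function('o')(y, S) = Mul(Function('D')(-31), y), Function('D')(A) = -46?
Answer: -149438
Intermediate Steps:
Function('o')(y, S) = Mul(-46, y)
Add(Function('o')(-1177, -1666), Mul(195, Add(-747, -297))) = Add(Mul(-46, -1177), Mul(195, Add(-747, -297))) = Add(54142, Mul(195, -1044)) = Add(54142, -203580) = -149438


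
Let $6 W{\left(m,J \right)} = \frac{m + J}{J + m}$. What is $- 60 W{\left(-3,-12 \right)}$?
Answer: $-10$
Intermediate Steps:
$W{\left(m,J \right)} = \frac{1}{6}$ ($W{\left(m,J \right)} = \frac{\left(m + J\right) \frac{1}{J + m}}{6} = \frac{\left(J + m\right) \frac{1}{J + m}}{6} = \frac{1}{6} \cdot 1 = \frac{1}{6}$)
$- 60 W{\left(-3,-12 \right)} = \left(-60\right) \frac{1}{6} = -10$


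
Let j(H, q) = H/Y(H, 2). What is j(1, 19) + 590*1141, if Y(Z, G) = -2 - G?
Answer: 2692759/4 ≈ 6.7319e+5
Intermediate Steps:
j(H, q) = -H/4 (j(H, q) = H/(-2 - 1*2) = H/(-2 - 2) = H/(-4) = H*(-1/4) = -H/4)
j(1, 19) + 590*1141 = -1/4*1 + 590*1141 = -1/4 + 673190 = 2692759/4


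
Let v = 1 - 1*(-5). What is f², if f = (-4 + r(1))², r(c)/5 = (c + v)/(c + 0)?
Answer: 923521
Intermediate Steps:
v = 6 (v = 1 + 5 = 6)
r(c) = 5*(6 + c)/c (r(c) = 5*((c + 6)/(c + 0)) = 5*((6 + c)/c) = 5*(6 + c)/c)
f = 961 (f = (-4 + (5 + 30/1))² = (-4 + (5 + 30*1))² = (-4 + (5 + 30))² = (-4 + 35)² = 31² = 961)
f² = 961² = 923521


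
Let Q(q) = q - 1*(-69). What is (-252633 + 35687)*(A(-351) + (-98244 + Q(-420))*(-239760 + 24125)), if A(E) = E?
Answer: -4612387478104404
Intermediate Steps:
Q(q) = 69 + q (Q(q) = q + 69 = 69 + q)
(-252633 + 35687)*(A(-351) + (-98244 + Q(-420))*(-239760 + 24125)) = (-252633 + 35687)*(-351 + (-98244 + (69 - 420))*(-239760 + 24125)) = -216946*(-351 + (-98244 - 351)*(-215635)) = -216946*(-351 - 98595*(-215635)) = -216946*(-351 + 21260532825) = -216946*21260532474 = -4612387478104404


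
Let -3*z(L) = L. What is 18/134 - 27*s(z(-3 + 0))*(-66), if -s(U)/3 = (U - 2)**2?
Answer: -358173/67 ≈ -5345.9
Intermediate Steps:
z(L) = -L/3
s(U) = -3*(-2 + U)**2 (s(U) = -3*(U - 2)**2 = -3*(-2 + U)**2)
18/134 - 27*s(z(-3 + 0))*(-66) = 18/134 - (-81)*(-2 - (-3 + 0)/3)**2*(-66) = 18*(1/134) - (-81)*(-2 - 1/3*(-3))**2*(-66) = 9/67 - (-81)*(-2 + 1)**2*(-66) = 9/67 - (-81)*(-1)**2*(-66) = 9/67 - (-81)*(-66) = 9/67 - 27*(-3)*(-66) = 9/67 + 81*(-66) = 9/67 - 5346 = -358173/67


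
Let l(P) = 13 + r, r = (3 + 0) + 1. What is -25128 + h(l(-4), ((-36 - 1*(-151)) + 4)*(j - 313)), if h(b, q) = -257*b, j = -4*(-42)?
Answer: -29497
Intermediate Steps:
j = 168
r = 4 (r = 3 + 1 = 4)
l(P) = 17 (l(P) = 13 + 4 = 17)
-25128 + h(l(-4), ((-36 - 1*(-151)) + 4)*(j - 313)) = -25128 - 257*17 = -25128 - 4369 = -29497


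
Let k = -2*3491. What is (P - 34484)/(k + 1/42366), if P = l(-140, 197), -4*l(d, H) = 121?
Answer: 2924461431/591598822 ≈ 4.9433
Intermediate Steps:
l(d, H) = -121/4 (l(d, H) = -¼*121 = -121/4)
k = -6982
P = -121/4 ≈ -30.250
(P - 34484)/(k + 1/42366) = (-121/4 - 34484)/(-6982 + 1/42366) = -138057/(4*(-6982 + 1/42366)) = -138057/(4*(-295799411/42366)) = -138057/4*(-42366/295799411) = 2924461431/591598822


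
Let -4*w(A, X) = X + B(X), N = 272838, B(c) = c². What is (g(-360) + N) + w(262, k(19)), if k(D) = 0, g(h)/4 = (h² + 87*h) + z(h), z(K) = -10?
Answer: 665918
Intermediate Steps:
g(h) = -40 + 4*h² + 348*h (g(h) = 4*((h² + 87*h) - 10) = 4*(-10 + h² + 87*h) = -40 + 4*h² + 348*h)
w(A, X) = -X/4 - X²/4 (w(A, X) = -(X + X²)/4 = -X/4 - X²/4)
(g(-360) + N) + w(262, k(19)) = ((-40 + 4*(-360)² + 348*(-360)) + 272838) + (¼)*0*(-1 - 1*0) = ((-40 + 4*129600 - 125280) + 272838) + (¼)*0*(-1 + 0) = ((-40 + 518400 - 125280) + 272838) + (¼)*0*(-1) = (393080 + 272838) + 0 = 665918 + 0 = 665918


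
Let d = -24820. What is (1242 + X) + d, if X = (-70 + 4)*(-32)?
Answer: -21466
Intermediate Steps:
X = 2112 (X = -66*(-32) = 2112)
(1242 + X) + d = (1242 + 2112) - 24820 = 3354 - 24820 = -21466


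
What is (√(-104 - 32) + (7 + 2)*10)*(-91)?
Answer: -8190 - 182*I*√34 ≈ -8190.0 - 1061.2*I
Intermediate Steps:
(√(-104 - 32) + (7 + 2)*10)*(-91) = (√(-136) + 9*10)*(-91) = (2*I*√34 + 90)*(-91) = (90 + 2*I*√34)*(-91) = -8190 - 182*I*√34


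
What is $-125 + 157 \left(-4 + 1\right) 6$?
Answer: $-2951$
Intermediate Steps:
$-125 + 157 \left(-4 + 1\right) 6 = -125 + 157 \left(\left(-3\right) 6\right) = -125 + 157 \left(-18\right) = -125 - 2826 = -2951$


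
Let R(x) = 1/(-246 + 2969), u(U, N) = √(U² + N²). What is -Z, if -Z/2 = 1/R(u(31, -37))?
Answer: 5446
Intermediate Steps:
u(U, N) = √(N² + U²)
R(x) = 1/2723
Z = -5446 (Z = -2/1/2723 = -2*2723 = -5446)
-Z = -1*(-5446) = 5446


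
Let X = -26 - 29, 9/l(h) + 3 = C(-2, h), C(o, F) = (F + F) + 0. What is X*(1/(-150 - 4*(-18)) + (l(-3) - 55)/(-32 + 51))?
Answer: 241285/1482 ≈ 162.81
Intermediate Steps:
C(o, F) = 2*F (C(o, F) = 2*F + 0 = 2*F)
l(h) = 9/(-3 + 2*h)
X = -55
X*(1/(-150 - 4*(-18)) + (l(-3) - 55)/(-32 + 51)) = -55*(1/(-150 - 4*(-18)) + (9/(-3 + 2*(-3)) - 55)/(-32 + 51)) = -55*(1/(-150 + 72) + (9/(-3 - 6) - 55)/19) = -55*(1/(-78) + (9/(-9) - 55)*(1/19)) = -55*(-1/78 + (9*(-⅑) - 55)*(1/19)) = -55*(-1/78 + (-1 - 55)*(1/19)) = -55*(-1/78 - 56*1/19) = -55*(-1/78 - 56/19) = -55*(-4387/1482) = 241285/1482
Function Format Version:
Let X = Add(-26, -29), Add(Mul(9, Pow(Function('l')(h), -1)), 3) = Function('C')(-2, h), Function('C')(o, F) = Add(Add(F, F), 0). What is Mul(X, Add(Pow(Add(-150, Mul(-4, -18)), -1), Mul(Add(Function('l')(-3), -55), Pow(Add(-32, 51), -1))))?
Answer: Rational(241285, 1482) ≈ 162.81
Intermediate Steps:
Function('C')(o, F) = Mul(2, F) (Function('C')(o, F) = Add(Mul(2, F), 0) = Mul(2, F))
Function('l')(h) = Mul(9, Pow(Add(-3, Mul(2, h)), -1))
X = -55
Mul(X, Add(Pow(Add(-150, Mul(-4, -18)), -1), Mul(Add(Function('l')(-3), -55), Pow(Add(-32, 51), -1)))) = Mul(-55, Add(Pow(Add(-150, Mul(-4, -18)), -1), Mul(Add(Mul(9, Pow(Add(-3, Mul(2, -3)), -1)), -55), Pow(Add(-32, 51), -1)))) = Mul(-55, Add(Pow(Add(-150, 72), -1), Mul(Add(Mul(9, Pow(Add(-3, -6), -1)), -55), Pow(19, -1)))) = Mul(-55, Add(Pow(-78, -1), Mul(Add(Mul(9, Pow(-9, -1)), -55), Rational(1, 19)))) = Mul(-55, Add(Rational(-1, 78), Mul(Add(Mul(9, Rational(-1, 9)), -55), Rational(1, 19)))) = Mul(-55, Add(Rational(-1, 78), Mul(Add(-1, -55), Rational(1, 19)))) = Mul(-55, Add(Rational(-1, 78), Mul(-56, Rational(1, 19)))) = Mul(-55, Add(Rational(-1, 78), Rational(-56, 19))) = Mul(-55, Rational(-4387, 1482)) = Rational(241285, 1482)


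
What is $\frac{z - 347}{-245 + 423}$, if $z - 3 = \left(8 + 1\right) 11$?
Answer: $- \frac{245}{178} \approx -1.3764$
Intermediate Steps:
$z = 102$ ($z = 3 + \left(8 + 1\right) 11 = 3 + 9 \cdot 11 = 3 + 99 = 102$)
$\frac{z - 347}{-245 + 423} = \frac{102 - 347}{-245 + 423} = - \frac{245}{178}$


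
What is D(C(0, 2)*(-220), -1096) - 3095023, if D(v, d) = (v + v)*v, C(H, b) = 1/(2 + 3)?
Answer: -3091151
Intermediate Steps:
C(H, b) = 1/5
D(v, d) = 2*v**2 (D(v, d) = (2*v)*v = 2*v**2)
D(C(0, 2)*(-220), -1096) - 3095023 = 2*((1/5)*(-220))**2 - 3095023 = 2*(-44)**2 - 3095023 = 2*1936 - 3095023 = 3872 - 3095023 = -3091151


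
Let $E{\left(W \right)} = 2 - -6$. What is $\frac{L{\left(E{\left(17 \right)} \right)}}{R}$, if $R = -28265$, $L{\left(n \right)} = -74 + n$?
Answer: $\frac{66}{28265} \approx 0.002335$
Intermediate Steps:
$E{\left(W \right)} = 8$ ($E{\left(W \right)} = 2 + 6 = 8$)
$\frac{L{\left(E{\left(17 \right)} \right)}}{R} = \frac{-74 + 8}{-28265} = \left(-66\right) \left(- \frac{1}{28265}\right) = \frac{66}{28265}$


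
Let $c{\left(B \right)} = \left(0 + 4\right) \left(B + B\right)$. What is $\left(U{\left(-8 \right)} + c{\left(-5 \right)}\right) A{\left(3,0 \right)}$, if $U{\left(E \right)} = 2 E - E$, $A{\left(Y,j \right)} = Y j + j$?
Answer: $0$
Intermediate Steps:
$A{\left(Y,j \right)} = j + Y j$
$c{\left(B \right)} = 8 B$ ($c{\left(B \right)} = 4 \cdot 2 B = 8 B$)
$U{\left(E \right)} = E$
$\left(U{\left(-8 \right)} + c{\left(-5 \right)}\right) A{\left(3,0 \right)} = \left(-8 + 8 \left(-5\right)\right) 0 \left(1 + 3\right) = \left(-8 - 40\right) 0 \cdot 4 = \left(-48\right) 0 = 0$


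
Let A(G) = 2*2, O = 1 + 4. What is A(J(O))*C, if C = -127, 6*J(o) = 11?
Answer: -508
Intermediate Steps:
O = 5
J(o) = 11/6 (J(o) = (⅙)*11 = 11/6)
A(G) = 4
A(J(O))*C = 4*(-127) = -508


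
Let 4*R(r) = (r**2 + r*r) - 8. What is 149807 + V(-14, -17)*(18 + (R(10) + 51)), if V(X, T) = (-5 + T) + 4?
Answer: 147701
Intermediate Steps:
R(r) = -2 + r**2/2 (R(r) = ((r**2 + r*r) - 8)/4 = ((r**2 + r**2) - 8)/4 = (2*r**2 - 8)/4 = (-8 + 2*r**2)/4 = -2 + r**2/2)
V(X, T) = -1 + T
149807 + V(-14, -17)*(18 + (R(10) + 51)) = 149807 + (-1 - 17)*(18 + ((-2 + (1/2)*10**2) + 51)) = 149807 - 18*(18 + ((-2 + (1/2)*100) + 51)) = 149807 - 18*(18 + ((-2 + 50) + 51)) = 149807 - 18*(18 + (48 + 51)) = 149807 - 18*(18 + 99) = 149807 - 18*117 = 149807 - 2106 = 147701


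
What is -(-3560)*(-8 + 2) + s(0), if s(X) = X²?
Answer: -21360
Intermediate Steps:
-(-3560)*(-8 + 2) + s(0) = -(-3560)*(-8 + 2) + 0² = -(-3560)*(-6) + 0 = -445*48 + 0 = -21360 + 0 = -21360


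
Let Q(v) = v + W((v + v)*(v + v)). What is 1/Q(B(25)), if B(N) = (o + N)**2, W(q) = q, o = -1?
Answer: 1/1327680 ≈ 7.5319e-7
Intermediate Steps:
B(N) = (-1 + N)**2
Q(v) = v + 4*v**2 (Q(v) = v + (v + v)*(v + v) = v + (2*v)*(2*v) = v + 4*v**2)
1/Q(B(25)) = 1/((-1 + 25)**2*(1 + 4*(-1 + 25)**2)) = 1/(24**2*(1 + 4*24**2)) = 1/(576*(1 + 4*576)) = 1/(576*(1 + 2304)) = 1/(576*2305) = 1/1327680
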